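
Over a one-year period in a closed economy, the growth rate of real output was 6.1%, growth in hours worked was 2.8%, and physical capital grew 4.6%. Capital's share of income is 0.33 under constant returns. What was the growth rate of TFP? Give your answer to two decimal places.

TFP grew 2.71%.

Labor's share = 1 − 0.33 = 0.67.
Physical capital: 0.33 × 4.6 = 1.518 pp.
Hours worked: 0.67 × 2.8 = 1.876 pp.
TFP growth = 6.1 − 3.394 = 2.706%.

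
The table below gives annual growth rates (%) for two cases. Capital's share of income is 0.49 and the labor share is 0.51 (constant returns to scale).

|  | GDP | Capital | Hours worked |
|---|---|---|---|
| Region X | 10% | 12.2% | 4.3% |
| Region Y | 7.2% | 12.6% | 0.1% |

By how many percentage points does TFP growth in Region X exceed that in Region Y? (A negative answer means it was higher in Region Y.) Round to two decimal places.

Labor's share = 1 − 0.49 = 0.51.
Region X: TFP = 10 − 5.978 − 2.193 = 1.829%.
Region Y: TFP = 7.2 − 6.174 − 0.051 = 0.975%.
Difference = 1.829 − (0.975) = 0.854 pp.

0.85 percentage points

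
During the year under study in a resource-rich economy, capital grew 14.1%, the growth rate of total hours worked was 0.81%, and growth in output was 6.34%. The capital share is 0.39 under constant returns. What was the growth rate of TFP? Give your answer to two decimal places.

Labor's share = 1 − 0.39 = 0.61.
Capital: 0.39 × 14.1 = 5.499 pp.
Total hours worked: 0.61 × 0.81 = 0.4941 pp.
TFP growth = 6.34 − 5.9931 = 0.3469%.

0.35%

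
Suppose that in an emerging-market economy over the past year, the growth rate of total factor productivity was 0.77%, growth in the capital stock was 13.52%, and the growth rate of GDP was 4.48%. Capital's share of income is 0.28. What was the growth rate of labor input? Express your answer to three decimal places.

Labor's share = 1 − 0.28 = 0.72.
gY = gA + 0.28×13.52 + 0.72×g.
0.72×g = 4.48 − 0.77 − 3.7856 = -0.0756.
g = -0.0756 / 0.72 = -0.105%.

-0.105%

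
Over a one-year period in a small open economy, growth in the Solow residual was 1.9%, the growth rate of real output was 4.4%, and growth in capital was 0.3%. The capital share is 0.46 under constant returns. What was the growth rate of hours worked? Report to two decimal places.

4.37%

Labor's share = 1 − 0.46 = 0.54.
gY = gA + 0.46×0.3 + 0.54×g.
0.54×g = 4.4 − 1.9 − 0.138 = 2.362.
g = 2.362 / 0.54 = 4.3741%.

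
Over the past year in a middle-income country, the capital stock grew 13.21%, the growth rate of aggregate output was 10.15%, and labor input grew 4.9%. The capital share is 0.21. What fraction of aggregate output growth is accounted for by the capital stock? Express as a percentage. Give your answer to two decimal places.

The capital stock contributed 0.21 × 13.21 = 2.7741 pp.
Share of growth = 2.7741 / 10.15 × 100 = 27.331%.

27.33%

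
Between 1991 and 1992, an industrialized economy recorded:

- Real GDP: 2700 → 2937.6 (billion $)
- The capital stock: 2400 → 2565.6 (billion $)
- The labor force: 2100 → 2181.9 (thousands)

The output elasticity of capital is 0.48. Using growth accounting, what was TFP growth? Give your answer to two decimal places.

3.46%

Real GDP growth = (2937.6 − 2700) / 2700 = 8.8%.
The capital stock growth = (2565.6 − 2400) / 2400 = 6.9%.
The labor force growth = (2181.9 − 2100) / 2100 = 3.9%.
Labor's share = 1 − 0.48 = 0.52.
The capital stock: 0.48 × 6.9 = 3.312 pp.
The labor force: 0.52 × 3.9 = 2.028 pp.
TFP growth = 8.8 − 5.34 = 3.46%.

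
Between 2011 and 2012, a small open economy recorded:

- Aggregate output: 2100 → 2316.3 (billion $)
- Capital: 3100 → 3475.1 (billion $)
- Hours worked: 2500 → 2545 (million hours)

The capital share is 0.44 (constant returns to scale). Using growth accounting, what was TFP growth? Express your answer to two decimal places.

3.97%

Aggregate output growth = (2316.3 − 2100) / 2100 = 10.3%.
Capital growth = (3475.1 − 3100) / 3100 = 12.1%.
Hours worked growth = (2545 − 2500) / 2500 = 1.8%.
Labor's share = 1 − 0.44 = 0.56.
Capital: 0.44 × 12.1 = 5.324 pp.
Hours worked: 0.56 × 1.8 = 1.008 pp.
TFP growth = 10.3 − 6.332 = 3.968%.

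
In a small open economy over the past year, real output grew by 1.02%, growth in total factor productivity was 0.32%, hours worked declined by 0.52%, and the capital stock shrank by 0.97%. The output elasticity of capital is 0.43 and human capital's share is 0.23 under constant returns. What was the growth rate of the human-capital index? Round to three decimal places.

5.626%

Labor's share = 1 − 0.43 − 0.23 = 0.34.
gY = gA + 0.43×(-0.97) + 0.34×(-0.52) + 0.23×g.
0.23×g = 1.02 − 0.32 + 0.5939 = 1.2939.
g = 1.2939 / 0.23 = 5.62565%.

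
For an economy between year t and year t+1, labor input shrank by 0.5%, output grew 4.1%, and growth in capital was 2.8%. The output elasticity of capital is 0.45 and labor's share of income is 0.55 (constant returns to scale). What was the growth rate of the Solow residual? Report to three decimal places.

Labor's share = 1 − 0.45 = 0.55.
Capital: 0.45 × 2.8 = 1.26 pp.
Labor input: 0.55 × (-0.5) = -0.275 pp.
TFP growth = 4.1 − 0.985 = 3.115%.

3.115%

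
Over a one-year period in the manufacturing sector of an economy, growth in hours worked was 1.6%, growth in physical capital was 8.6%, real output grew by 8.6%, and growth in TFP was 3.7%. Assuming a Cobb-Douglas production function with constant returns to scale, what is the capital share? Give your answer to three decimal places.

α = 0.471

gY = gA + α·gK + (1−α)·gL, so gY − gA − gL = α(gK − gL).
8.6 − 3.7 − 1.6 = α × (8.6 − 1.6).
3.3 = 7 α, so α = 0.47143.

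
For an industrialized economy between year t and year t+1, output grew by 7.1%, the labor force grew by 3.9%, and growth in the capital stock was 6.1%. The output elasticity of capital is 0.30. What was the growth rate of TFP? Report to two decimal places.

TFP growth was 2.54%.

Labor's share = 1 − 0.3 = 0.7.
The capital stock: 0.3 × 6.1 = 1.83 pp.
The labor force: 0.7 × 3.9 = 2.73 pp.
TFP growth = 7.1 − 4.56 = 2.54%.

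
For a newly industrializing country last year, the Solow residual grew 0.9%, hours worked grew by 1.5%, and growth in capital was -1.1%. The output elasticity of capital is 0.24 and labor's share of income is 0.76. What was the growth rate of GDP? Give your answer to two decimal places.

Labor's share = 1 − 0.24 = 0.76.
Capital: 0.24 × (-1.1) = -0.264 pp.
Hours worked: 0.76 × 1.5 = 1.14 pp.
Output growth = 0.9 + 0.876 = 1.776%.

1.78%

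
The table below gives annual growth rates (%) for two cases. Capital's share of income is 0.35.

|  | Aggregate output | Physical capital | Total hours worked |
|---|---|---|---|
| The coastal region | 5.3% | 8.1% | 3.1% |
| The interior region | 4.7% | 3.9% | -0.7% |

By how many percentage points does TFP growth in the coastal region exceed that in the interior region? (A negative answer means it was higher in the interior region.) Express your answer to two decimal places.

-3.34 percentage points

Labor's share = 1 − 0.35 = 0.65.
The coastal region: TFP = 5.3 − 2.835 − 2.015 = 0.45%.
The interior region: TFP = 4.7 − 1.365 + 0.455 = 3.79%.
Difference = 0.45 − (3.79) = -3.34 pp.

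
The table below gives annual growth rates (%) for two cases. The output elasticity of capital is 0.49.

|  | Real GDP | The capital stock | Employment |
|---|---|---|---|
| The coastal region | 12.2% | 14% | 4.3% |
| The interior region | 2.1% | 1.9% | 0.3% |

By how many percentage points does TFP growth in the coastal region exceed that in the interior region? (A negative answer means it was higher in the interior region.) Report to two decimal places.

Labor's share = 1 − 0.49 = 0.51.
The coastal region: TFP = 12.2 − 6.86 − 2.193 = 3.147%.
The interior region: TFP = 2.1 − 0.931 − 0.153 = 1.016%.
Difference = 3.147 − (1.016) = 2.131 pp.

2.13 percentage points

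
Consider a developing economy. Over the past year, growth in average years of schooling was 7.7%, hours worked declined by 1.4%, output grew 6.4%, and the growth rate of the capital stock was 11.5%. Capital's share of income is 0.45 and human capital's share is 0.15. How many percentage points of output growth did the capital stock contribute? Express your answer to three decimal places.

5.175 percentage points

Contribution = share × growth = 0.45 × 11.5 = 5.175 pp.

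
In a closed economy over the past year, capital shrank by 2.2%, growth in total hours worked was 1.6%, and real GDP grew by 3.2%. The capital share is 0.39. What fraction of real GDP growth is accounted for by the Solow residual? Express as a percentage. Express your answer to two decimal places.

The Solow residual accounted for 96.31% of growth.

Labor's share = 1 − 0.39 = 0.61.
Capital: 0.39 × (-2.2) = -0.858 pp.
Total hours worked: 0.61 × 1.6 = 0.976 pp.
TFP growth = 3.2 − 0.118 = 3.082%.
TFP share of growth = 3.082 / 3.2 × 100 = 96.3125%.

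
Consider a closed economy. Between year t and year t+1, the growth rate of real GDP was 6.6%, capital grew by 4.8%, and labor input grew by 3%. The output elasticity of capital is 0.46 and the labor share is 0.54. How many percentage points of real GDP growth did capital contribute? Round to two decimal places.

2.21

Contribution = share × growth = 0.46 × 4.8 = 2.208 pp.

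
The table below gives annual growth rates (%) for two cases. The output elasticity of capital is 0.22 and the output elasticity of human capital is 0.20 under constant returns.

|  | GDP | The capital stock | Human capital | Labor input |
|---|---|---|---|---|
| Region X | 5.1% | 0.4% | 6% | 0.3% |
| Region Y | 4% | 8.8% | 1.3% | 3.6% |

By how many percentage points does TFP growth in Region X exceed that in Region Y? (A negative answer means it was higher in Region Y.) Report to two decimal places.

3.92 percentage points

Labor's share = 1 − 0.22 − 0.2 = 0.58.
Region X: TFP = 5.1 − 0.088 − 1.2 − 0.174 = 3.638%.
Region Y: TFP = 4 − 1.936 − 0.26 − 2.088 = -0.284%.
Difference = 3.638 − (-0.284) = 3.922 pp.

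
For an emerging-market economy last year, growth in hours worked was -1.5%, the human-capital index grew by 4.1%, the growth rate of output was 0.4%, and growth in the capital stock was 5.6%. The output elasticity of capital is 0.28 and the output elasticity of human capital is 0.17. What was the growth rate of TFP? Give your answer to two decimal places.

Labor's share = 1 − 0.28 − 0.17 = 0.55.
The capital stock: 0.28 × 5.6 = 1.568 pp.
The human-capital index: 0.17 × 4.1 = 0.697 pp.
Hours worked: 0.55 × (-1.5) = -0.825 pp.
TFP growth = 0.4 − 1.44 = -1.04%.

-1.04%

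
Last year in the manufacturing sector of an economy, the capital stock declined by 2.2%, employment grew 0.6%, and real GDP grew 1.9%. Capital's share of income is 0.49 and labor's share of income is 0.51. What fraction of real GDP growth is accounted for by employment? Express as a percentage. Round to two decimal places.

Labor's share = 1 − 0.49 = 0.51.
Employment contributed 0.51 × 0.6 = 0.306 pp.
Share of growth = 0.306 / 1.9 × 100 = 16.1053%.

Employment accounted for 16.11% of growth.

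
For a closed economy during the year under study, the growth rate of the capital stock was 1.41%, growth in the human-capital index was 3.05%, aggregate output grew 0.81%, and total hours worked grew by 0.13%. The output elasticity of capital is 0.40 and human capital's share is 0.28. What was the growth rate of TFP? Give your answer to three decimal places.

-0.650%

Labor's share = 1 − 0.4 − 0.28 = 0.32.
The capital stock: 0.4 × 1.41 = 0.564 pp.
The human-capital index: 0.28 × 3.05 = 0.854 pp.
Total hours worked: 0.32 × 0.13 = 0.0416 pp.
TFP growth = 0.81 − 1.4596 = -0.6496%.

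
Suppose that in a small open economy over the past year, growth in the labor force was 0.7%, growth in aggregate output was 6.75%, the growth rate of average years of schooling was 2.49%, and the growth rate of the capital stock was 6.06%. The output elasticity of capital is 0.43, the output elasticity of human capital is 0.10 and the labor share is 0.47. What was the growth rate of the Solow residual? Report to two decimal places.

Labor's share = 1 − 0.43 − 0.1 = 0.47.
The capital stock: 0.43 × 6.06 = 2.6058 pp.
Average years of schooling: 0.1 × 2.49 = 0.249 pp.
The labor force: 0.47 × 0.7 = 0.329 pp.
TFP growth = 6.75 − 3.1838 = 3.5662%.

The Solow residual growth was 3.57%.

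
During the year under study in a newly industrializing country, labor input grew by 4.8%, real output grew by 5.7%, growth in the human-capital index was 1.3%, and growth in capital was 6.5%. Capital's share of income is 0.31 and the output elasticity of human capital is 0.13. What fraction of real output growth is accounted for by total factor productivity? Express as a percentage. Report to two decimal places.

Labor's share = 1 − 0.31 − 0.13 = 0.56.
Capital: 0.31 × 6.5 = 2.015 pp.
The human-capital index: 0.13 × 1.3 = 0.169 pp.
Labor input: 0.56 × 4.8 = 2.688 pp.
TFP growth = 5.7 − 4.872 = 0.828%.
TFP share of growth = 0.828 / 5.7 × 100 = 14.5263%.

14.53%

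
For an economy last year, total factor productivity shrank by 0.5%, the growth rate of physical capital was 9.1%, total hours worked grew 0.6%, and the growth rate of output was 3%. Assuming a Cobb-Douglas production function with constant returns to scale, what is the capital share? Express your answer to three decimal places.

gY = gA + α·gK + (1−α)·gL, so gY − gA − gL = α(gK − gL).
3 + 0.5 − 0.6 = α × (9.1 − 0.6).
2.9 = 8.5 α, so α = 0.34118.

α = 0.341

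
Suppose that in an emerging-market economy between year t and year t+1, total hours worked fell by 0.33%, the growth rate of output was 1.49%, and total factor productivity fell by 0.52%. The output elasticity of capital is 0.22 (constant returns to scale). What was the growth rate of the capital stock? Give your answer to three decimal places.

Labor's share = 1 − 0.22 = 0.78.
gY = gA + 0.78×(-0.33) + 0.22×g.
0.22×g = 1.49 + 0.52 + 0.2574 = 2.2674.
g = 2.2674 / 0.22 = 10.30636%.

10.306%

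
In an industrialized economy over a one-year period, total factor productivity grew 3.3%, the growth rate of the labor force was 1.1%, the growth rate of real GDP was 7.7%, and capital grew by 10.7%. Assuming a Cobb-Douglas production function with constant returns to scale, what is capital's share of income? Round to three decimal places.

gY = gA + α·gK + (1−α)·gL, so gY − gA − gL = α(gK − gL).
7.7 − 3.3 − 1.1 = α × (10.7 − 1.1).
3.3 = 9.6 α, so α = 0.34375.

Capital's share of income is 0.344.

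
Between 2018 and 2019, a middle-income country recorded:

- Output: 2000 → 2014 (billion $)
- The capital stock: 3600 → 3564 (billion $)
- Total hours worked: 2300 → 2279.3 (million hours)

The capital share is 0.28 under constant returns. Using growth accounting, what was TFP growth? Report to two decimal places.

TFP growth was 1.63%.

Output growth = (2014 − 2000) / 2000 = 0.7%.
The capital stock growth = (3564 − 3600) / 3600 = -1%.
Total hours worked growth = (2279.3 − 2300) / 2300 = -0.9%.
Labor's share = 1 − 0.28 = 0.72.
The capital stock: 0.28 × (-1) = -0.28 pp.
Total hours worked: 0.72 × (-0.9) = -0.648 pp.
TFP growth = 0.7 + 0.928 = 1.628%.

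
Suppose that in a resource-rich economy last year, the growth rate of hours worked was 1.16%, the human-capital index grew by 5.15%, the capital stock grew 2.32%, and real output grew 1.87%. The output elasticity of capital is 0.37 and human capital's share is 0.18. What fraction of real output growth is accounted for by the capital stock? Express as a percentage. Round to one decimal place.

The capital stock contributed 0.37 × 2.32 = 0.8584 pp.
Share of growth = 0.8584 / 1.87 × 100 = 45.904%.

45.9%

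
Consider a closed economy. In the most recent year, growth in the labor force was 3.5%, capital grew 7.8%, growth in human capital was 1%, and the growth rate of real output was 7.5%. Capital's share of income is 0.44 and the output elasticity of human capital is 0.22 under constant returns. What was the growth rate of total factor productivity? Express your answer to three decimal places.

Labor's share = 1 − 0.44 − 0.22 = 0.34.
Capital: 0.44 × 7.8 = 3.432 pp.
Human capital: 0.22 × 1 = 0.22 pp.
The labor force: 0.34 × 3.5 = 1.19 pp.
TFP growth = 7.5 − 4.842 = 2.658%.

2.658%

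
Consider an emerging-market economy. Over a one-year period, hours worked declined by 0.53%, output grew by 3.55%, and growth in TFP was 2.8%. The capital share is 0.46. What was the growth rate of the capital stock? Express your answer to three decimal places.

The capital stock grew 2.253%.

Labor's share = 1 − 0.46 = 0.54.
gY = gA + 0.54×(-0.53) + 0.46×g.
0.46×g = 3.55 − 2.8 + 0.2862 = 1.0362.
g = 1.0362 / 0.46 = 2.25261%.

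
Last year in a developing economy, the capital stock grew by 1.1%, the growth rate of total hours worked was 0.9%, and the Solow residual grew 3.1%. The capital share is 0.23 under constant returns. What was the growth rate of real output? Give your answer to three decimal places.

4.046%

Labor's share = 1 − 0.23 = 0.77.
The capital stock: 0.23 × 1.1 = 0.253 pp.
Total hours worked: 0.77 × 0.9 = 0.693 pp.
Output growth = 3.1 + 0.946 = 4.046%.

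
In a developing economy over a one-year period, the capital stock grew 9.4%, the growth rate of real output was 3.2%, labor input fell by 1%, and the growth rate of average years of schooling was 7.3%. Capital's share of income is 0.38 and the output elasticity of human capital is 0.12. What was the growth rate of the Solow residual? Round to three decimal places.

Labor's share = 1 − 0.38 − 0.12 = 0.5.
The capital stock: 0.38 × 9.4 = 3.572 pp.
Average years of schooling: 0.12 × 7.3 = 0.876 pp.
Labor input: 0.5 × (-1) = -0.5 pp.
TFP growth = 3.2 − 3.948 = -0.748%.

-0.748%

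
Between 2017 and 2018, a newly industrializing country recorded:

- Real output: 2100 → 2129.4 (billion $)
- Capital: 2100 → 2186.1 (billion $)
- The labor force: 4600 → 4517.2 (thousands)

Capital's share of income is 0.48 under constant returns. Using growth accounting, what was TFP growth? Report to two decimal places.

0.37%

Real output growth = (2129.4 − 2100) / 2100 = 1.4%.
Capital growth = (2186.1 − 2100) / 2100 = 4.1%.
The labor force growth = (4517.2 − 4600) / 4600 = -1.8%.
Labor's share = 1 − 0.48 = 0.52.
Capital: 0.48 × 4.1 = 1.968 pp.
The labor force: 0.52 × (-1.8) = -0.936 pp.
TFP growth = 1.4 − 1.032 = 0.368%.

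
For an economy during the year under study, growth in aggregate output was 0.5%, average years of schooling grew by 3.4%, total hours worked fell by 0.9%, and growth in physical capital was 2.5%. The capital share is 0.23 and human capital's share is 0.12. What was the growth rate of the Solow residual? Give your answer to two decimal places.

Labor's share = 1 − 0.23 − 0.12 = 0.65.
Physical capital: 0.23 × 2.5 = 0.575 pp.
Average years of schooling: 0.12 × 3.4 = 0.408 pp.
Total hours worked: 0.65 × (-0.9) = -0.585 pp.
TFP growth = 0.5 − 0.398 = 0.102%.

0.10%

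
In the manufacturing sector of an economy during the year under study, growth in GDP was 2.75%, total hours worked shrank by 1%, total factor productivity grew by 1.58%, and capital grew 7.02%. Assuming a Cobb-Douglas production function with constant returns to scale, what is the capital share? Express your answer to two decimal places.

gY = gA + α·gK + (1−α)·gL, so gY − gA − gL = α(gK − gL).
2.75 − 1.58 + 1 = α × (7.02 − (-1)).
2.17 = 8.02 α, so α = 0.2706.

α = 0.27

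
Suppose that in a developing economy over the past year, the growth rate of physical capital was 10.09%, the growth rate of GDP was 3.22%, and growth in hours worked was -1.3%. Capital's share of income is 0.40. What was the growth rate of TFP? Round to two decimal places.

Labor's share = 1 − 0.4 = 0.6.
Physical capital: 0.4 × 10.09 = 4.036 pp.
Hours worked: 0.6 × (-1.3) = -0.78 pp.
TFP growth = 3.22 − 3.256 = -0.036%.

-0.04%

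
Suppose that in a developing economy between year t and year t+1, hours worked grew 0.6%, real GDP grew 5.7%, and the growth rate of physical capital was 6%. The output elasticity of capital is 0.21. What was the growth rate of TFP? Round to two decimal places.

TFP growth was 3.97%.

Labor's share = 1 − 0.21 = 0.79.
Physical capital: 0.21 × 6 = 1.26 pp.
Hours worked: 0.79 × 0.6 = 0.474 pp.
TFP growth = 5.7 − 1.734 = 3.966%.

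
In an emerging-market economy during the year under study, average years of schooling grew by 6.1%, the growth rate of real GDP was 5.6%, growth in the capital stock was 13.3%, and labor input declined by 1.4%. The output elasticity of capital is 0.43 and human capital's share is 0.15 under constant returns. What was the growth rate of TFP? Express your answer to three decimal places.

-0.446%

Labor's share = 1 − 0.43 − 0.15 = 0.42.
The capital stock: 0.43 × 13.3 = 5.719 pp.
Average years of schooling: 0.15 × 6.1 = 0.915 pp.
Labor input: 0.42 × (-1.4) = -0.588 pp.
TFP growth = 5.6 − 6.046 = -0.446%.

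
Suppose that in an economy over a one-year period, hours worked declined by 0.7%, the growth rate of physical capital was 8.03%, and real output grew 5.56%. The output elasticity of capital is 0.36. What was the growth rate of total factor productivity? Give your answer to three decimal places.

3.117%

Labor's share = 1 − 0.36 = 0.64.
Physical capital: 0.36 × 8.03 = 2.8908 pp.
Hours worked: 0.64 × (-0.7) = -0.448 pp.
TFP growth = 5.56 − 2.4428 = 3.1172%.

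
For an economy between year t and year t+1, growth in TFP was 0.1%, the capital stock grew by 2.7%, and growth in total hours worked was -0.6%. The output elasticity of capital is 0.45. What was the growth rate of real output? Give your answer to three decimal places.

Labor's share = 1 − 0.45 = 0.55.
The capital stock: 0.45 × 2.7 = 1.215 pp.
Total hours worked: 0.55 × (-0.6) = -0.33 pp.
Output growth = 0.1 + 0.885 = 0.985%.

Real output grew 0.985%.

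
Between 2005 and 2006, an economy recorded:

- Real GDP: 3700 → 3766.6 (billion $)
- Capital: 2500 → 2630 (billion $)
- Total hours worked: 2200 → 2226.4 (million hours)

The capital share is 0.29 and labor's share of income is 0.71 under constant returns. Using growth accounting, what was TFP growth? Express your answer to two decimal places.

-0.56%

Real GDP growth = (3766.6 − 3700) / 3700 = 1.8%.
Capital growth = (2630 − 2500) / 2500 = 5.2%.
Total hours worked growth = (2226.4 − 2200) / 2200 = 1.2%.
Labor's share = 1 − 0.29 = 0.71.
Capital: 0.29 × 5.2 = 1.508 pp.
Total hours worked: 0.71 × 1.2 = 0.852 pp.
TFP growth = 1.8 − 2.36 = -0.56%.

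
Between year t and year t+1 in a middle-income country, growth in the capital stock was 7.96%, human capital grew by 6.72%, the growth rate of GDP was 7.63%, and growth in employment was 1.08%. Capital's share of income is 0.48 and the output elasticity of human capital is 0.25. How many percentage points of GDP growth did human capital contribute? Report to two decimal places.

1.68 pp

Contribution = share × growth = 0.25 × 6.72 = 1.68 pp.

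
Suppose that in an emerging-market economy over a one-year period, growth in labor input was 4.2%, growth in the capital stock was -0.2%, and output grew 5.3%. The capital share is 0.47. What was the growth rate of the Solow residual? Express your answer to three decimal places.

3.168%

Labor's share = 1 − 0.47 = 0.53.
The capital stock: 0.47 × (-0.2) = -0.094 pp.
Labor input: 0.53 × 4.2 = 2.226 pp.
TFP growth = 5.3 − 2.132 = 3.168%.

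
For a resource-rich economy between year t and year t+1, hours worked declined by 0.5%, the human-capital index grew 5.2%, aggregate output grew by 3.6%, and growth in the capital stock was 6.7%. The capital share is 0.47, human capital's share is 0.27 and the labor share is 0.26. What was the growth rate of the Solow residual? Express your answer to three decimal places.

Labor's share = 1 − 0.47 − 0.27 = 0.26.
The capital stock: 0.47 × 6.7 = 3.149 pp.
The human-capital index: 0.27 × 5.2 = 1.404 pp.
Hours worked: 0.26 × (-0.5) = -0.13 pp.
TFP growth = 3.6 − 4.423 = -0.823%.

-0.823%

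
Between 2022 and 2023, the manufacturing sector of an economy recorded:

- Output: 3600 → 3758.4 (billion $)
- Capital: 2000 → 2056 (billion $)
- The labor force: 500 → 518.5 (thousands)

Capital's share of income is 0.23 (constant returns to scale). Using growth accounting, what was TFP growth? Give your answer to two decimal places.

0.91%

Output growth = (3758.4 − 3600) / 3600 = 4.4%.
Capital growth = (2056 − 2000) / 2000 = 2.8%.
The labor force growth = (518.5 − 500) / 500 = 3.7%.
Labor's share = 1 − 0.23 = 0.77.
Capital: 0.23 × 2.8 = 0.644 pp.
The labor force: 0.77 × 3.7 = 2.849 pp.
TFP growth = 4.4 − 3.493 = 0.907%.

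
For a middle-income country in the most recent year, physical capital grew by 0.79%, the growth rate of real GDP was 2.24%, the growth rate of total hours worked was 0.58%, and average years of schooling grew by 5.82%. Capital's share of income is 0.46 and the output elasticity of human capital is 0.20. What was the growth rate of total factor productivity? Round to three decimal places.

0.515%

Labor's share = 1 − 0.46 − 0.2 = 0.34.
Physical capital: 0.46 × 0.79 = 0.3634 pp.
Average years of schooling: 0.2 × 5.82 = 1.164 pp.
Total hours worked: 0.34 × 0.58 = 0.1972 pp.
TFP growth = 2.24 − 1.7246 = 0.5154%.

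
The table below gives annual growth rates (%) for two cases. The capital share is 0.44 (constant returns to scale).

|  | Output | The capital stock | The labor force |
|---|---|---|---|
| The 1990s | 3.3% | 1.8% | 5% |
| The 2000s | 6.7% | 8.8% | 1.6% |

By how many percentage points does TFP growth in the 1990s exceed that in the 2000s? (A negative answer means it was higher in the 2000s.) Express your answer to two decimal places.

-2.22 percentage points

Labor's share = 1 − 0.44 = 0.56.
The 1990s: TFP = 3.3 − 0.792 − 2.8 = -0.292%.
The 2000s: TFP = 6.7 − 3.872 − 0.896 = 1.932%.
Difference = -0.292 − (1.932) = -2.224 pp.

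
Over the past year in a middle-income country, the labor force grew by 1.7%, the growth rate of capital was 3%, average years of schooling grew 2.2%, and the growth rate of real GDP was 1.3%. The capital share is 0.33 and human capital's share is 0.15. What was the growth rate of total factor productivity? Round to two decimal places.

-0.90%

Labor's share = 1 − 0.33 − 0.15 = 0.52.
Capital: 0.33 × 3 = 0.99 pp.
Average years of schooling: 0.15 × 2.2 = 0.33 pp.
The labor force: 0.52 × 1.7 = 0.884 pp.
TFP growth = 1.3 − 2.204 = -0.904%.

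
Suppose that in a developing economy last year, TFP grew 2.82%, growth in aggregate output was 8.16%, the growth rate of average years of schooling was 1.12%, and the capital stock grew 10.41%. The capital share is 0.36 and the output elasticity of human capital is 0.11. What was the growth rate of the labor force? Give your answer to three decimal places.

Labor's share = 1 − 0.36 − 0.11 = 0.53.
gY = gA + 0.36×10.41 + 0.11×1.12 + 0.53×g.
0.53×g = 8.16 − 2.82 − 3.8708 = 1.4692.
g = 1.4692 / 0.53 = 2.77208%.

2.772%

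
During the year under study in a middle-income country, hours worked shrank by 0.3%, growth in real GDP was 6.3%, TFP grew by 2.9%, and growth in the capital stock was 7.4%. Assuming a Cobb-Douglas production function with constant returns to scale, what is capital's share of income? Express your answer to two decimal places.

Capital's share of income is 0.48.

gY = gA + α·gK + (1−α)·gL, so gY − gA − gL = α(gK − gL).
6.3 − 2.9 + 0.3 = α × (7.4 − (-0.3)).
3.7 = 7.7 α, so α = 0.4805.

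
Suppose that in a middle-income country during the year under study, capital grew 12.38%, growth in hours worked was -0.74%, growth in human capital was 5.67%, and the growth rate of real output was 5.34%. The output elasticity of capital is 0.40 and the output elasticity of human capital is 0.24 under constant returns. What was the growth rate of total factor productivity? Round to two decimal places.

Labor's share = 1 − 0.4 − 0.24 = 0.36.
Capital: 0.4 × 12.38 = 4.952 pp.
Human capital: 0.24 × 5.67 = 1.3608 pp.
Hours worked: 0.36 × (-0.74) = -0.2664 pp.
TFP growth = 5.34 − 6.0464 = -0.7064%.

-0.71%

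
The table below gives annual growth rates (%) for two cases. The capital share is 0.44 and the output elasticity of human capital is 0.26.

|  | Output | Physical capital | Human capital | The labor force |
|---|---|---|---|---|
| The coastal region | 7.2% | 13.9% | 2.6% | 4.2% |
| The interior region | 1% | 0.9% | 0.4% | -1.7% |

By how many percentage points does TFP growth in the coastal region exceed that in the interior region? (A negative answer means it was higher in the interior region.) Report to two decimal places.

-1.86 percentage points

Labor's share = 1 − 0.44 − 0.26 = 0.3.
The coastal region: TFP = 7.2 − 6.116 − 0.676 − 1.26 = -0.852%.
The interior region: TFP = 1 − 0.396 − 0.104 + 0.51 = 1.01%.
Difference = -0.852 − (1.01) = -1.862 pp.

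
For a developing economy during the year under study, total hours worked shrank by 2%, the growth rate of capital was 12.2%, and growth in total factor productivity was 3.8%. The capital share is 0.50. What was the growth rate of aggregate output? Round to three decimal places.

Aggregate output growth was 8.900%.

Labor's share = 1 − 0.5 = 0.5.
Capital: 0.5 × 12.2 = 6.1 pp.
Total hours worked: 0.5 × (-2) = -1 pp.
Output growth = 3.8 + 5.1 = 8.9%.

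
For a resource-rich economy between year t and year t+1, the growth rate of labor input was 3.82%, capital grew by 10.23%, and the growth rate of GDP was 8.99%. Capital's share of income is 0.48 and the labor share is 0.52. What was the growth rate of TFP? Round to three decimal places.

TFP growth was 2.093%.

Labor's share = 1 − 0.48 = 0.52.
Capital: 0.48 × 10.23 = 4.9104 pp.
Labor input: 0.52 × 3.82 = 1.9864 pp.
TFP growth = 8.99 − 6.8968 = 2.0932%.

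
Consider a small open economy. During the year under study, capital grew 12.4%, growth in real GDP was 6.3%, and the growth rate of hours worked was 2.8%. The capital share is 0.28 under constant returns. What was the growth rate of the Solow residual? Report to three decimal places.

Labor's share = 1 − 0.28 = 0.72.
Capital: 0.28 × 12.4 = 3.472 pp.
Hours worked: 0.72 × 2.8 = 2.016 pp.
TFP growth = 6.3 − 5.488 = 0.812%.

0.812%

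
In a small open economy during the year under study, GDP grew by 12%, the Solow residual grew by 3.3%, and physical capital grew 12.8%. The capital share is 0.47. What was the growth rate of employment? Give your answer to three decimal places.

Employment grew 5.064%.

Labor's share = 1 − 0.47 = 0.53.
gY = gA + 0.47×12.8 + 0.53×g.
0.53×g = 12 − 3.3 − 6.016 = 2.684.
g = 2.684 / 0.53 = 5.06415%.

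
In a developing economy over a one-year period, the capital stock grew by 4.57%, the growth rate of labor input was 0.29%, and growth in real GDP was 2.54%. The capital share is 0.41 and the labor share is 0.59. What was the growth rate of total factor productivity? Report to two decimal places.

0.50%

Labor's share = 1 − 0.41 = 0.59.
The capital stock: 0.41 × 4.57 = 1.8737 pp.
Labor input: 0.59 × 0.29 = 0.1711 pp.
TFP growth = 2.54 − 2.0448 = 0.4952%.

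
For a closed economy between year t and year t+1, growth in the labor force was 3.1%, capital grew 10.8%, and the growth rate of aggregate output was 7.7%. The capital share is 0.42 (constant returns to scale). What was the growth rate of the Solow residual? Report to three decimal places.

Labor's share = 1 − 0.42 = 0.58.
Capital: 0.42 × 10.8 = 4.536 pp.
The labor force: 0.58 × 3.1 = 1.798 pp.
TFP growth = 7.7 − 6.334 = 1.366%.

The Solow residual growth was 1.366%.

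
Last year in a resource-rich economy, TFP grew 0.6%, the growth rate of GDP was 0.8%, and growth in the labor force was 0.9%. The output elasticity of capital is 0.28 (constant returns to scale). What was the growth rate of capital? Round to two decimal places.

Labor's share = 1 − 0.28 = 0.72.
gY = gA + 0.72×0.9 + 0.28×g.
0.28×g = 0.8 − 0.6 − 0.648 = -0.448.
g = -0.448 / 0.28 = -1.6%.

-1.60%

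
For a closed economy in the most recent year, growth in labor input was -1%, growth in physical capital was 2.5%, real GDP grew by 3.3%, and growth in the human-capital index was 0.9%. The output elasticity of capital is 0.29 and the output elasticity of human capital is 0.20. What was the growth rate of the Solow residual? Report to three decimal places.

Labor's share = 1 − 0.29 − 0.2 = 0.51.
Physical capital: 0.29 × 2.5 = 0.725 pp.
The human-capital index: 0.2 × 0.9 = 0.18 pp.
Labor input: 0.51 × (-1) = -0.51 pp.
TFP growth = 3.3 − 0.395 = 2.905%.

2.905%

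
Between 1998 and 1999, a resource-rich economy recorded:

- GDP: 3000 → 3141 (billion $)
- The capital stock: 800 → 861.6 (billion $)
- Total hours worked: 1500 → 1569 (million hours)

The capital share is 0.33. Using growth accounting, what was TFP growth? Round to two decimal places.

GDP growth = (3141 − 3000) / 3000 = 4.7%.
The capital stock growth = (861.6 − 800) / 800 = 7.7%.
Total hours worked growth = (1569 − 1500) / 1500 = 4.6%.
Labor's share = 1 − 0.33 = 0.67.
The capital stock: 0.33 × 7.7 = 2.541 pp.
Total hours worked: 0.67 × 4.6 = 3.082 pp.
TFP growth = 4.7 − 5.623 = -0.923%.

-0.92%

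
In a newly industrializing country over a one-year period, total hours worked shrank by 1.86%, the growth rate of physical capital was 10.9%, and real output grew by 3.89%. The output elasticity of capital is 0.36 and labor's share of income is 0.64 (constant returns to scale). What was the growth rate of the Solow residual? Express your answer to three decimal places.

1.156%

Labor's share = 1 − 0.36 = 0.64.
Physical capital: 0.36 × 10.9 = 3.924 pp.
Total hours worked: 0.64 × (-1.86) = -1.1904 pp.
TFP growth = 3.89 − 2.7336 = 1.1564%.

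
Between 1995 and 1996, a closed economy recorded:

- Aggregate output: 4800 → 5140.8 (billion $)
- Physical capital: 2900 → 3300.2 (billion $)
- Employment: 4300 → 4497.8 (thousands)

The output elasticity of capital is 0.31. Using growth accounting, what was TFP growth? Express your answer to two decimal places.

Aggregate output growth = (5140.8 − 4800) / 4800 = 7.1%.
Physical capital growth = (3300.2 − 2900) / 2900 = 13.8%.
Employment growth = (4497.8 − 4300) / 4300 = 4.6%.
Labor's share = 1 − 0.31 = 0.69.
Physical capital: 0.31 × 13.8 = 4.278 pp.
Employment: 0.69 × 4.6 = 3.174 pp.
TFP growth = 7.1 − 7.452 = -0.352%.

-0.35%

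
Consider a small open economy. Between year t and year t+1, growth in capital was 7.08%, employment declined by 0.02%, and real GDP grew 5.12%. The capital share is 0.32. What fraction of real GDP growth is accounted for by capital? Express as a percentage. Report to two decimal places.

Capital accounted for 44.25% of growth.

Capital contributed 0.32 × 7.08 = 2.2656 pp.
Share of growth = 2.2656 / 5.12 × 100 = 44.25%.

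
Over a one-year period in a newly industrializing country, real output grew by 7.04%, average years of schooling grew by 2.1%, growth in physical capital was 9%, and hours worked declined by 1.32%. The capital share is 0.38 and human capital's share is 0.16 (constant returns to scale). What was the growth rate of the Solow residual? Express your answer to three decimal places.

The Solow residual grew 3.891%.

Labor's share = 1 − 0.38 − 0.16 = 0.46.
Physical capital: 0.38 × 9 = 3.42 pp.
Average years of schooling: 0.16 × 2.1 = 0.336 pp.
Hours worked: 0.46 × (-1.32) = -0.6072 pp.
TFP growth = 7.04 − 3.1488 = 3.8912%.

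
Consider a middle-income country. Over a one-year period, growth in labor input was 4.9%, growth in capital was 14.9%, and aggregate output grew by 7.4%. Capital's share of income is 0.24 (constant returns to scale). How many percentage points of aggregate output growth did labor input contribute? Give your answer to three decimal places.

3.724

Labor's share = 1 − 0.24 = 0.76.
Contribution = share × growth = 0.76 × 4.9 = 3.724 pp.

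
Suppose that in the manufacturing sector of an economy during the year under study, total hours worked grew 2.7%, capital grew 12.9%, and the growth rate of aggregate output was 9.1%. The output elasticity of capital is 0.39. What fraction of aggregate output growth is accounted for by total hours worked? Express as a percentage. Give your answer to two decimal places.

Labor's share = 1 − 0.39 = 0.61.
Total hours worked contributed 0.61 × 2.7 = 1.647 pp.
Share of growth = 1.647 / 9.1 × 100 = 18.0989%.

18.10%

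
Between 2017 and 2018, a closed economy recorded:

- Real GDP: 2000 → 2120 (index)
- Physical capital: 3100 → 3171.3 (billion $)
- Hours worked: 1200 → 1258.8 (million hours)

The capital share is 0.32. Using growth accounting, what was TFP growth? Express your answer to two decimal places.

Real GDP growth = (2120 − 2000) / 2000 = 6%.
Physical capital growth = (3171.3 − 3100) / 3100 = 2.3%.
Hours worked growth = (1258.8 − 1200) / 1200 = 4.9%.
Labor's share = 1 − 0.32 = 0.68.
Physical capital: 0.32 × 2.3 = 0.736 pp.
Hours worked: 0.68 × 4.9 = 3.332 pp.
TFP growth = 6 − 4.068 = 1.932%.

1.93%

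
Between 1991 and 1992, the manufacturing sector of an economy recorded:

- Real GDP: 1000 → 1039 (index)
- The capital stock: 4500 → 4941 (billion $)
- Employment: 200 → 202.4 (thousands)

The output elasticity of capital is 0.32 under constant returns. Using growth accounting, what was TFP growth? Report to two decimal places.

Real GDP growth = (1039 − 1000) / 1000 = 3.9%.
The capital stock growth = (4941 − 4500) / 4500 = 9.8%.
Employment growth = (202.4 − 200) / 200 = 1.2%.
Labor's share = 1 − 0.32 = 0.68.
The capital stock: 0.32 × 9.8 = 3.136 pp.
Employment: 0.68 × 1.2 = 0.816 pp.
TFP growth = 3.9 − 3.952 = -0.052%.

-0.05%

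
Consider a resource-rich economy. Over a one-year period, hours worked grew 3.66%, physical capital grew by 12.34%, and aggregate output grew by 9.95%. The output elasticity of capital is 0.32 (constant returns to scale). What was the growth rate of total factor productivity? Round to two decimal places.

Labor's share = 1 − 0.32 = 0.68.
Physical capital: 0.32 × 12.34 = 3.9488 pp.
Hours worked: 0.68 × 3.66 = 2.4888 pp.
TFP growth = 9.95 − 6.4376 = 3.5124%.

Total factor productivity grew 3.51%.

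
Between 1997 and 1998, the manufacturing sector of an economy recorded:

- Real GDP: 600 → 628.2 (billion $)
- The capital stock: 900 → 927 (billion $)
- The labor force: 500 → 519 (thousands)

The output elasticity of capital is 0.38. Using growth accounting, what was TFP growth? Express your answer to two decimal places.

TFP growth was 1.20%.

Real GDP growth = (628.2 − 600) / 600 = 4.7%.
The capital stock growth = (927 − 900) / 900 = 3%.
The labor force growth = (519 − 500) / 500 = 3.8%.
Labor's share = 1 − 0.38 = 0.62.
The capital stock: 0.38 × 3 = 1.14 pp.
The labor force: 0.62 × 3.8 = 2.356 pp.
TFP growth = 4.7 − 3.496 = 1.204%.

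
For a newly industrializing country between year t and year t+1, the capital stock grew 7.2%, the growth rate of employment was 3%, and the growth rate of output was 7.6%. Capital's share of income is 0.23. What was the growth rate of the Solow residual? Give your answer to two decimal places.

Labor's share = 1 − 0.23 = 0.77.
The capital stock: 0.23 × 7.2 = 1.656 pp.
Employment: 0.77 × 3 = 2.31 pp.
TFP growth = 7.6 − 3.966 = 3.634%.

The Solow residual growth was 3.63%.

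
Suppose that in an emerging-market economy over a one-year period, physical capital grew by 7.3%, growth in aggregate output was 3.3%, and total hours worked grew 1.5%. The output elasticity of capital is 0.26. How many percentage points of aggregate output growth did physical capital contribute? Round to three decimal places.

Contribution = share × growth = 0.26 × 7.3 = 1.898 pp.

1.898 pp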